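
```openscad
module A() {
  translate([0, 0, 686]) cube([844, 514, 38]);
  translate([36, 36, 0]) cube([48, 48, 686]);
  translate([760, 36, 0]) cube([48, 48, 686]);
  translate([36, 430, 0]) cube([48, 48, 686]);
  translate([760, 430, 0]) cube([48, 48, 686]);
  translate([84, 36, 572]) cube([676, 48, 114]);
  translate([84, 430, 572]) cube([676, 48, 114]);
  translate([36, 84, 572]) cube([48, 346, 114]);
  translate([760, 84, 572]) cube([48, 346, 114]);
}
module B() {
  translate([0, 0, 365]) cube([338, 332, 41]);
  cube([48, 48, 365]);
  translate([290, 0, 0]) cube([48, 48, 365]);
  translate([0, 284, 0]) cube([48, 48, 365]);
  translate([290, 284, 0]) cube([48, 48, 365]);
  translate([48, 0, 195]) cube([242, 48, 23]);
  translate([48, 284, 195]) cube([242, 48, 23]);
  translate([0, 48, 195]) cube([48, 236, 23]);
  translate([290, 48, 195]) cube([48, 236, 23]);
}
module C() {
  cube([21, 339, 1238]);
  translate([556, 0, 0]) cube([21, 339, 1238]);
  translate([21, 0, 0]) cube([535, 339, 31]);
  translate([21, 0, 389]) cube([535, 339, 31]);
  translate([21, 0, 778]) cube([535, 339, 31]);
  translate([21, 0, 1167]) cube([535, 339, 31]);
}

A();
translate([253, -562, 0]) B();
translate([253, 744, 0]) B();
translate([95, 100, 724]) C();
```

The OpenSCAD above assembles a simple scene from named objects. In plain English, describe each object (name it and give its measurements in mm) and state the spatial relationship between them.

A is a rectangular dining table. The top is 844×514×38 mm with its upper surface at z = 724 mm. It stands on four 48×48 mm square legs, each inset 36 mm from the nearest pair of top edges, running from the floor to the underside of the top. Four apron rails, 48 mm thick and 114 mm tall, run between adjacent legs with their top edges flush with the underside of the top and their outer faces flush with the legs' outer faces.

B is a four-legged stool. The seat is a 338×332×41 mm slab whose top surface is at z = 406 mm; four square legs, each 48×48 mm in cross-section, run from the floor (z = 0) to the underside of the seat, each flush with a corner of the seat. Four stretchers, 48 mm wide and 23 mm tall, connect adjacent legs with their undersides at z = 195 mm, each running between the inner faces of the legs it joins and aligned with the legs' outer faces on the other axis.

C is an open bookshelf. Two side panels, each 21 mm thick, 339 mm deep and 1238 mm tall, stand 577 mm apart (outside-to-outside). Between them sit 4 shelves, each 31 mm thick and 339 mm deep, spanning the full gap between the sides. The bottom shelf rests on the floor (its underside at z = 0) and the clear gap between one shelf's top and the next shelf's underside is 358 mm.

Two stools sit around the table at the −y, +y sides. The bookshelf is on top of the table.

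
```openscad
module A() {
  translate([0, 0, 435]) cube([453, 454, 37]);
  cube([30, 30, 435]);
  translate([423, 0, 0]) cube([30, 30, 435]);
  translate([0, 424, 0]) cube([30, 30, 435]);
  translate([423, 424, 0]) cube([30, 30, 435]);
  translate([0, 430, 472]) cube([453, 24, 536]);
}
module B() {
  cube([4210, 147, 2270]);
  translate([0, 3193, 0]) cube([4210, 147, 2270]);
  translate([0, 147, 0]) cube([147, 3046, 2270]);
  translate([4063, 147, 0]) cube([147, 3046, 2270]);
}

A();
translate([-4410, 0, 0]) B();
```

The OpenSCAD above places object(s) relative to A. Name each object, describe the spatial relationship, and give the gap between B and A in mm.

A is a chair. B is a house frame. The house frame is on the floor beside the chair on its −x side. The gap between the house frame and the chair is 200 mm.

The house frame's nearest face is 200 mm from the chair's −x face.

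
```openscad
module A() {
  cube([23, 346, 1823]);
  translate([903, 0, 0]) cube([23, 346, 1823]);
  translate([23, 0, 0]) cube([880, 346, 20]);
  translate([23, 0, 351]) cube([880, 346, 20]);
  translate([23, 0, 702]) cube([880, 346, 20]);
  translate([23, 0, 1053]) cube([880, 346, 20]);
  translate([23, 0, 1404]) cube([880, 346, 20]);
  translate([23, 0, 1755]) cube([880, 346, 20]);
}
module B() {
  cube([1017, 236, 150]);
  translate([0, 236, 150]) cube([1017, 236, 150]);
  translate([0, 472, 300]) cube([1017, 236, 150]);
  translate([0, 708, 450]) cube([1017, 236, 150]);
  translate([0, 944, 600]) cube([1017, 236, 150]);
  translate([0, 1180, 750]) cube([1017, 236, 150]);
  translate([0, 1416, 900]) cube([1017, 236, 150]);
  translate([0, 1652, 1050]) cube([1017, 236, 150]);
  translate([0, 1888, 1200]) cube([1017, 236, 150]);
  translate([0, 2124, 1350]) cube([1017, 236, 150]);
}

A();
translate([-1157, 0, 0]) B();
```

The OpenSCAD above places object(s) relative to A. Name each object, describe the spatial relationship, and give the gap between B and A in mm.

A is a bookshelf. B is a staircase. The staircase is on the floor beside the bookshelf on its −x side. The gap between the staircase and the bookshelf is 140 mm.

The staircase's nearest face is 140 mm from the bookshelf's −x face.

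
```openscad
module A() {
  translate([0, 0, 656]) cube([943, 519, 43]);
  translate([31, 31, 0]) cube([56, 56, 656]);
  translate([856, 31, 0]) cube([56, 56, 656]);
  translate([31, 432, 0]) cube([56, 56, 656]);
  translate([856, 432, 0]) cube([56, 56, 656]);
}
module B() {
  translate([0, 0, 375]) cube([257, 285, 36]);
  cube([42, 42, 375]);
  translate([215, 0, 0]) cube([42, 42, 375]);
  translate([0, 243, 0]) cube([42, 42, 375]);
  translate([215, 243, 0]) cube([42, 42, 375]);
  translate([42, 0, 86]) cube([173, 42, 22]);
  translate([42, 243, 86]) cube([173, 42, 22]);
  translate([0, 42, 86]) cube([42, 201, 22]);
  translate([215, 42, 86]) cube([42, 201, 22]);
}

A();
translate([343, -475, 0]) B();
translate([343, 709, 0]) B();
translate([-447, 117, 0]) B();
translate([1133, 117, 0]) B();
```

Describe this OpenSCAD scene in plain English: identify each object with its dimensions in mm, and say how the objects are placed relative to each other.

A is a table: top 943 mm (x) × 519 mm (y), 43 mm thick, upper face at z = 699 mm, on four 56×56 mm square legs, each inset 31 mm from the nearest pair of top edges, running from z = 0 to the bottom of the top.

B is a four-legged stool. The seat is a 257×285×36 mm slab whose top surface is at z = 411 mm; four square legs, each 42×42 mm in cross-section, run from the floor (z = 0) to the underside of the seat, each flush with a corner of the seat. Four stretchers, 42 mm wide and 22 mm tall, connect adjacent legs with their undersides at z = 86 mm, each running between the inner faces of the legs it joins and aligned with the legs' outer faces on the other axis.

Four stools sit around the table at the −y, +y, −x, +x sides.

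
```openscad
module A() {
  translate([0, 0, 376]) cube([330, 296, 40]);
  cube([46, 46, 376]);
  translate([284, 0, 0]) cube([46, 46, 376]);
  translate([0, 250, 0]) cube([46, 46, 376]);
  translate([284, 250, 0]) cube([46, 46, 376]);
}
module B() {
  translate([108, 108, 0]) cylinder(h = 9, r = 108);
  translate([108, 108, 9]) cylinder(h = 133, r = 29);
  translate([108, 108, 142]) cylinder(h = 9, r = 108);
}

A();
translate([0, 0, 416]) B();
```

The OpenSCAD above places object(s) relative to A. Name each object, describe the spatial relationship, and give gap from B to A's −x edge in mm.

The spool's min-x is at 0; the stool's min-x is 0; gap = 0 mm.

A is a stool. B is a spool. The spool is on top of the stool. The gap from the spool to the stool's −x edge is 0 mm.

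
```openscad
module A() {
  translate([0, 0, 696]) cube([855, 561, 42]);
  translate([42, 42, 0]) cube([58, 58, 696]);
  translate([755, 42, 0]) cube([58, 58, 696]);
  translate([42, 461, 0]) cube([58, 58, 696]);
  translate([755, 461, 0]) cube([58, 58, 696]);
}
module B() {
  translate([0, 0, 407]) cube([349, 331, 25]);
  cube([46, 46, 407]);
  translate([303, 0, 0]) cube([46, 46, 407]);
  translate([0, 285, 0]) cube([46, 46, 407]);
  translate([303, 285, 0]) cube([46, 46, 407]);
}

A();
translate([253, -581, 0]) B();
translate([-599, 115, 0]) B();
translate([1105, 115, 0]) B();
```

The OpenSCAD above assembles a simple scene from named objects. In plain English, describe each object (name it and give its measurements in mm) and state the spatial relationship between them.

A is a rectangular dining table. The top is 855×561×42 mm with its upper surface at z = 738 mm. It stands on four 58×58 mm square legs, each inset 42 mm from the nearest pair of top edges, running from the floor to the underside of the top.

B is a four-legged stool. The seat is 349×331 mm, 25 mm thick, top at z = 432 mm. It stands on four square legs, each 46×46 mm in cross-section, from z = 0 to the seat underside, each flush with a corner of the seat.

Three stools sit around the table at the −y, −x, +x sides.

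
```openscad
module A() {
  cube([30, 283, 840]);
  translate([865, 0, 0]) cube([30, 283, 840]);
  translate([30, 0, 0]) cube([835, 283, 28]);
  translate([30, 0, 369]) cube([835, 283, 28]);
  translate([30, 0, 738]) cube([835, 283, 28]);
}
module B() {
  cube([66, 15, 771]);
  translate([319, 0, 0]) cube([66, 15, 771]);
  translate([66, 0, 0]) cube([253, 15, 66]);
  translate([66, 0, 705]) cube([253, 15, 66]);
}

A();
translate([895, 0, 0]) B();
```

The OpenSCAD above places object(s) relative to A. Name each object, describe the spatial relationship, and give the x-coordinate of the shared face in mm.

The bookshelf's +x face and the picture frame's −x face are both at x = 895 mm.

A is a bookshelf. B is a picture frame. The picture frame is against the bookshelf's +x side, with their −y faces flush. The x-coordinate of the shared face is 895 mm.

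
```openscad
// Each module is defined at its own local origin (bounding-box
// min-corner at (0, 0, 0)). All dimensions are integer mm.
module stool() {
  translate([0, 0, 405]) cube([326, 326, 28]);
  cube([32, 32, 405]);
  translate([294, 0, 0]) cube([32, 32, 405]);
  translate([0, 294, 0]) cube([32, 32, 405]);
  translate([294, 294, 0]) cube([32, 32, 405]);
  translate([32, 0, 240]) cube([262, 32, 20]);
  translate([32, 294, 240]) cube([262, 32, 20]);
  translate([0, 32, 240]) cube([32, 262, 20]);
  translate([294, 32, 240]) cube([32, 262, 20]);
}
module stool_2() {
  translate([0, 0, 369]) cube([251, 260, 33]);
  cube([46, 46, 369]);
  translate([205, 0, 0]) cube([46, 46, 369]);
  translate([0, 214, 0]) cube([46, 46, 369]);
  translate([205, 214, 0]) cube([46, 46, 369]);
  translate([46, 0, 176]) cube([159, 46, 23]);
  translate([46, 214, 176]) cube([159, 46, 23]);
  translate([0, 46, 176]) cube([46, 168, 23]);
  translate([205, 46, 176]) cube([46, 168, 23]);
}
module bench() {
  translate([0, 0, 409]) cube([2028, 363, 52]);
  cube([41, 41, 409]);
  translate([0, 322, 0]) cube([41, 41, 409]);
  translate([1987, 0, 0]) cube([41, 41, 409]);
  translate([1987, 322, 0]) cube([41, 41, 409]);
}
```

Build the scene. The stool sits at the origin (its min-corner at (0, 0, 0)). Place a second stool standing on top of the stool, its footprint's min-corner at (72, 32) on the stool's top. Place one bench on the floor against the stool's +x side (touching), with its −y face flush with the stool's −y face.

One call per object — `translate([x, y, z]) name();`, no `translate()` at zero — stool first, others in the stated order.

stool();
translate([72, 32, 433]) stool_2();
translate([326, 0, 0]) bench();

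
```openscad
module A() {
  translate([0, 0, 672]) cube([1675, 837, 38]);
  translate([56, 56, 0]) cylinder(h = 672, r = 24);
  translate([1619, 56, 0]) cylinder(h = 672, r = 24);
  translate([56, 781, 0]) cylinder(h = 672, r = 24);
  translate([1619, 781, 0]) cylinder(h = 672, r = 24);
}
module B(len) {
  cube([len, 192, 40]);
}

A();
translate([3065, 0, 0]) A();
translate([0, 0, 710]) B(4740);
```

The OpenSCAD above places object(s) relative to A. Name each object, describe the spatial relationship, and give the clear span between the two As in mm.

Second table starts at x = 3065; first ends at x = 1675; clear span = 3065 − 1675 = 1390 mm.

A is a table. B is a beam. A beam spans the tops of two tables. The clear span between the two tables is 1390 mm.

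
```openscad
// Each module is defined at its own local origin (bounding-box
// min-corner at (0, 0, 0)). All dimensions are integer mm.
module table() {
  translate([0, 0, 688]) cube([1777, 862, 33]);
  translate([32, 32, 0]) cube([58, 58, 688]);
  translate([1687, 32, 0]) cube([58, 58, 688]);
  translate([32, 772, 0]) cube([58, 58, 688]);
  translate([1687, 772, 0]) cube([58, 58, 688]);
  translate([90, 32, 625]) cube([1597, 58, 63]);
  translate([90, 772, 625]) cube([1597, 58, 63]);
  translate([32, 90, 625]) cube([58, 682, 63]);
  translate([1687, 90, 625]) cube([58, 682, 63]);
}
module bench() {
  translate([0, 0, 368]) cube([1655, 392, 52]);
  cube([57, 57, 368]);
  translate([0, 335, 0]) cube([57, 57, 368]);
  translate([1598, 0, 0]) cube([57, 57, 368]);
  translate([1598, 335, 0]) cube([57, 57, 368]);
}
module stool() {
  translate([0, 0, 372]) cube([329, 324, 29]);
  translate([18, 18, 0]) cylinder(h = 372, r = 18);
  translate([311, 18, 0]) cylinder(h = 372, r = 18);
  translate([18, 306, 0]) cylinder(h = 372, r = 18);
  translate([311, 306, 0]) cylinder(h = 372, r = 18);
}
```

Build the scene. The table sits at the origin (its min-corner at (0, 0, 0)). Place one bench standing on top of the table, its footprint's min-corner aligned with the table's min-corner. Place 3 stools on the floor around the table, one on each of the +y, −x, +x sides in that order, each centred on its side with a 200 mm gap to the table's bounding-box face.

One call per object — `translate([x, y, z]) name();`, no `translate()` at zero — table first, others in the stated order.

table();
translate([0, 0, 721]) bench();
translate([724, 1062, 0]) stool();
translate([-529, 269, 0]) stool();
translate([1977, 269, 0]) stool();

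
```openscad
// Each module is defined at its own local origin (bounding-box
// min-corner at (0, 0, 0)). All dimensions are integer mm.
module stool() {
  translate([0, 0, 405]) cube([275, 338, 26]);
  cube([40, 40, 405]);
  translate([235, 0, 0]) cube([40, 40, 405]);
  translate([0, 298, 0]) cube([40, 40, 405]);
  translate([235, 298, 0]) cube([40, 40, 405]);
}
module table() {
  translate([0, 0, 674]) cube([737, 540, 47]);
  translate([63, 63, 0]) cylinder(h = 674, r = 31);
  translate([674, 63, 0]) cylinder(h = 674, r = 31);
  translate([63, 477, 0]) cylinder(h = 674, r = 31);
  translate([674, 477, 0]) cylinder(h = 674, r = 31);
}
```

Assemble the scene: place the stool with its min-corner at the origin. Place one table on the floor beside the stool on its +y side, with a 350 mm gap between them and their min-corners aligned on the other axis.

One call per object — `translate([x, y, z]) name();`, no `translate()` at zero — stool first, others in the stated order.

stool();
translate([0, 688, 0]) table();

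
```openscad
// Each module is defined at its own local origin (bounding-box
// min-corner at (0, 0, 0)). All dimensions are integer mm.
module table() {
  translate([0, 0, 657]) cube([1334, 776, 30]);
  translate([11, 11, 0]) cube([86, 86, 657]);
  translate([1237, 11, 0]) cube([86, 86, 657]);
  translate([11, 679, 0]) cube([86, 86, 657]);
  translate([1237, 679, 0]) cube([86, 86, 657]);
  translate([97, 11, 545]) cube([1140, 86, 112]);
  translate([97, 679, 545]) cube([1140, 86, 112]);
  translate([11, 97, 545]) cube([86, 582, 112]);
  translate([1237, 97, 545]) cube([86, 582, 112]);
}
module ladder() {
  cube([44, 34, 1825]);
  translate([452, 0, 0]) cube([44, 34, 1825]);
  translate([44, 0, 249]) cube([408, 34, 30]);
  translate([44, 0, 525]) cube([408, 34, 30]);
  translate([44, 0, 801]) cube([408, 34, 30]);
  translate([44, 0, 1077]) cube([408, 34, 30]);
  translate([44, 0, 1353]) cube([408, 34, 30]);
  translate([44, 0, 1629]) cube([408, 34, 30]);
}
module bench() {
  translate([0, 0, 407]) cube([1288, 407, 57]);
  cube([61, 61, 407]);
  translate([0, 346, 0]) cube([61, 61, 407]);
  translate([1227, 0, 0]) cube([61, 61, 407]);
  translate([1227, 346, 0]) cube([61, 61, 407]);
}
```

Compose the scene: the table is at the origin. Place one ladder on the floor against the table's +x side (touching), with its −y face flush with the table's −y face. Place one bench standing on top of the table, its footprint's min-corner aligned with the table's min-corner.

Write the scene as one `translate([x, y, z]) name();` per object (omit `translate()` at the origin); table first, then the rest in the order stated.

table();
translate([1334, 0, 0]) ladder();
translate([0, 0, 687]) bench();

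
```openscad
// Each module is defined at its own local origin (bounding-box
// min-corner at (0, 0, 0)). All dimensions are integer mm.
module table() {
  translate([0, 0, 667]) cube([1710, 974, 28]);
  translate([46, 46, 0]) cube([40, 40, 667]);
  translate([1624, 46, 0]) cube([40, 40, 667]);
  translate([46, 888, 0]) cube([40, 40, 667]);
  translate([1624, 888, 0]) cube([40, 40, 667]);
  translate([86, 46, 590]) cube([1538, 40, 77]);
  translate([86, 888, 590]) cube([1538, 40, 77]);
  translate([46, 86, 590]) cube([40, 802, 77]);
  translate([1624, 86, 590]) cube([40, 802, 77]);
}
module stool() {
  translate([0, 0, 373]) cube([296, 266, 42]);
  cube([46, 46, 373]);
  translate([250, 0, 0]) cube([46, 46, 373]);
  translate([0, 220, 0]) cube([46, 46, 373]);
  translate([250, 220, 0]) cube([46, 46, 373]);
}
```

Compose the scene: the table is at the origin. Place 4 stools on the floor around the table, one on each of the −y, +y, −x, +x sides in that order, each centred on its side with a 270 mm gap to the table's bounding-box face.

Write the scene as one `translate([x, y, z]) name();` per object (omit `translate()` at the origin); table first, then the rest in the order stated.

table();
translate([707, -536, 0]) stool();
translate([707, 1244, 0]) stool();
translate([-566, 354, 0]) stool();
translate([1980, 354, 0]) stool();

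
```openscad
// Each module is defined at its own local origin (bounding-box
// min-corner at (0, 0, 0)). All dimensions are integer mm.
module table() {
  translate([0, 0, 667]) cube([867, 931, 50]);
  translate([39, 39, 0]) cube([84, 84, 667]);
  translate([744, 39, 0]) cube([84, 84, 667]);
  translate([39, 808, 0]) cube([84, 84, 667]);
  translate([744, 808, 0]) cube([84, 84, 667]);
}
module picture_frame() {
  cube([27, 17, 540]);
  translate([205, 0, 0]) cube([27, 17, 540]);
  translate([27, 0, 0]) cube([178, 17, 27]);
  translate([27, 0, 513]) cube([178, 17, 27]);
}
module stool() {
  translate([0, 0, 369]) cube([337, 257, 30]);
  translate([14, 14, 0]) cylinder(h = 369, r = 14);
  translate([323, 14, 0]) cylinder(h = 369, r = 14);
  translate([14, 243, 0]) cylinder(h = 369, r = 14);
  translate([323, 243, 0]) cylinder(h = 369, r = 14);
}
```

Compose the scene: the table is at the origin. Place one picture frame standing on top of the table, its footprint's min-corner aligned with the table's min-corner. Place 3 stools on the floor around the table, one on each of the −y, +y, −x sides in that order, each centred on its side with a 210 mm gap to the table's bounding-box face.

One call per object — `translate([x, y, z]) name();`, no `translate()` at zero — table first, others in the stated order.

table();
translate([0, 0, 717]) picture_frame();
translate([265, -467, 0]) stool();
translate([265, 1141, 0]) stool();
translate([-547, 337, 0]) stool();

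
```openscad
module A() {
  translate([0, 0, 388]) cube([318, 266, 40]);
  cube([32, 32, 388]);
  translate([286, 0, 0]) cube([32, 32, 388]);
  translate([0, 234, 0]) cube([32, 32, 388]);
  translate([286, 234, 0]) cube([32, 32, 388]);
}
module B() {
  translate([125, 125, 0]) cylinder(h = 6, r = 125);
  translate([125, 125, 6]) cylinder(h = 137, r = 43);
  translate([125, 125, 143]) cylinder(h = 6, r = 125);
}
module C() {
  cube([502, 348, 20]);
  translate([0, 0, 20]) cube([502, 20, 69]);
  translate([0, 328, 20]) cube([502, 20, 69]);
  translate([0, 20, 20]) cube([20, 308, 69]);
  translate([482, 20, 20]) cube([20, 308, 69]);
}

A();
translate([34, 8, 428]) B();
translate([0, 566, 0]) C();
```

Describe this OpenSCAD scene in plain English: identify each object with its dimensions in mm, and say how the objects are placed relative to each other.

A is a simple wooden stool: a rectangular seat 318 mm (x) by 266 mm (y), 40 mm thick, top face at z = 428 mm, on four square legs, each 32×32 mm in cross-section. The legs rest on z = 0, each flush with a corner of the seat.

B is a spool: two coaxial disc flanges of radius 125 mm and thickness 6 mm, joined by a core cylinder of radius 43 mm and height 137 mm. The lower flange rests on z = 0 and the three cylinders share a vertical axis.

C is an open storage box with external size 502×348×89 mm and wall thickness 20 mm (the base is also 20 mm thick). The base covers the whole footprint; the four walls stand on the base, with the y-facing walls full-width and the x-facing walls fitting between their inner faces.

The spool is on top of the stool, centred. The open box is on the floor beside the stool on its +y side.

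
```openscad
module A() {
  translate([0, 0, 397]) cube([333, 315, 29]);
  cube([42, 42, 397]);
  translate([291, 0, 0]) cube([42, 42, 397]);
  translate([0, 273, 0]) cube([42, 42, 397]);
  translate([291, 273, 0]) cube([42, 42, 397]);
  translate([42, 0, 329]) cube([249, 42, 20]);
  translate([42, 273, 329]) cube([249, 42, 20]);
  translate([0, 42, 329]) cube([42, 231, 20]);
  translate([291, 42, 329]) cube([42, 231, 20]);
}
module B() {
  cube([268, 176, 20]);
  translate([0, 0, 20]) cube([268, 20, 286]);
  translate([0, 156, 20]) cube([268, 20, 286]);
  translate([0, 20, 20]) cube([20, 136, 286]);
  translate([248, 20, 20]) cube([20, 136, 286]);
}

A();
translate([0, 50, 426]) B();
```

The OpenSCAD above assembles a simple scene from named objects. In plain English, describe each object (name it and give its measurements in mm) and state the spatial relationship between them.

A is a simple wooden stool: a rectangular seat 333 mm (x) by 315 mm (y), 29 mm thick, top face at z = 426 mm, on four square legs, each 42×42 mm in cross-section. The legs rest on z = 0, each flush with a corner of the seat. Four stretchers, 42 mm wide and 20 mm tall, connect adjacent legs with their undersides at z = 329 mm, each running between the inner faces of the legs it joins and aligned with the legs' outer faces on the other axis.

B is an open storage box with external size 268×176×306 mm and wall thickness 20 mm (the base is also 20 mm thick). The base covers the whole footprint; the four walls stand on the base, with the y-facing walls full-width and the x-facing walls fitting between their inner faces.

The open box is on top of the stool.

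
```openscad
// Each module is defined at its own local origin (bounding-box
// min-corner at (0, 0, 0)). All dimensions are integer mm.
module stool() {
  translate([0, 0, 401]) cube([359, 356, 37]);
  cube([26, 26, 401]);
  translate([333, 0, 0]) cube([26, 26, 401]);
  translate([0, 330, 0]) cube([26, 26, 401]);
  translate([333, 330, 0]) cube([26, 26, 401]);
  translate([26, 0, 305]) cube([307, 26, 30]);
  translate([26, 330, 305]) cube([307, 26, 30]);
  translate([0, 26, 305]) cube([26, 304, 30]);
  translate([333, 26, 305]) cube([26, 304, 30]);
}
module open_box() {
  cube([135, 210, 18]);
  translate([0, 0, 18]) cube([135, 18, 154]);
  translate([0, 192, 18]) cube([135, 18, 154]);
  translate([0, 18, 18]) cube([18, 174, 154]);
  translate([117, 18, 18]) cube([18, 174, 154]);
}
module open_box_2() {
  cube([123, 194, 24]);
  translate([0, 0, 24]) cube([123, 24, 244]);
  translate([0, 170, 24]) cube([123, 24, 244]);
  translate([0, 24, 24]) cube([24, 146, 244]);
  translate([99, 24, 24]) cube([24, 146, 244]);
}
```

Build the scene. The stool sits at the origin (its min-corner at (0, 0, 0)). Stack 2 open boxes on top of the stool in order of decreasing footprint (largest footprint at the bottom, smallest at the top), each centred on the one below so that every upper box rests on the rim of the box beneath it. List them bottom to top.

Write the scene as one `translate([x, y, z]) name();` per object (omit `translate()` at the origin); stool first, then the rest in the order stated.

stool();
translate([112, 73, 438]) open_box();
translate([118, 81, 610]) open_box_2();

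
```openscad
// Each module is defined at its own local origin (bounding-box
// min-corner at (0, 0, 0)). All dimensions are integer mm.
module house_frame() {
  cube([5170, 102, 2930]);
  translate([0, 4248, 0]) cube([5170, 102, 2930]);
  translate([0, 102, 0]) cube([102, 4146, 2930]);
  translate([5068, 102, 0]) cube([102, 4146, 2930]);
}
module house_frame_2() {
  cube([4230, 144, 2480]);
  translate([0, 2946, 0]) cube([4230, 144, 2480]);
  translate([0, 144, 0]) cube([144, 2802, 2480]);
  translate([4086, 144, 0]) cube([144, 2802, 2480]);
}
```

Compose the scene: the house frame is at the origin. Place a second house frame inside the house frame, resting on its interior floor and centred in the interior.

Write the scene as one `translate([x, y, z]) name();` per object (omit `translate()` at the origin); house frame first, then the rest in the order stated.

house_frame();
translate([470, 630, 0]) house_frame_2();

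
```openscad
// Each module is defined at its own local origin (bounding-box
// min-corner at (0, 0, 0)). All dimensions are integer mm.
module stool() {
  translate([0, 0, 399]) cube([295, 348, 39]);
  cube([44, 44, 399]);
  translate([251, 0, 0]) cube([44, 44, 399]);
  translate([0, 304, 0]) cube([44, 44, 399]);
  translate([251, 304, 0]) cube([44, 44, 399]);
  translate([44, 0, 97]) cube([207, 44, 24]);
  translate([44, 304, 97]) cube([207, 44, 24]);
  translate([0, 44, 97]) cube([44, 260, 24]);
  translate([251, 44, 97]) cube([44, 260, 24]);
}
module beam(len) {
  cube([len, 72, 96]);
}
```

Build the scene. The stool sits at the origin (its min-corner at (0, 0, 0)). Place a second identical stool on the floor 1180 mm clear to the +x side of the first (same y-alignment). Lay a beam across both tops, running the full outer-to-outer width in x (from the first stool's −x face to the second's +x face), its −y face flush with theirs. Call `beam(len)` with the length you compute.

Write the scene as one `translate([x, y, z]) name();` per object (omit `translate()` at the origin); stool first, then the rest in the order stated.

stool();
translate([1475, 0, 0]) stool();
translate([0, 0, 438]) beam(1770);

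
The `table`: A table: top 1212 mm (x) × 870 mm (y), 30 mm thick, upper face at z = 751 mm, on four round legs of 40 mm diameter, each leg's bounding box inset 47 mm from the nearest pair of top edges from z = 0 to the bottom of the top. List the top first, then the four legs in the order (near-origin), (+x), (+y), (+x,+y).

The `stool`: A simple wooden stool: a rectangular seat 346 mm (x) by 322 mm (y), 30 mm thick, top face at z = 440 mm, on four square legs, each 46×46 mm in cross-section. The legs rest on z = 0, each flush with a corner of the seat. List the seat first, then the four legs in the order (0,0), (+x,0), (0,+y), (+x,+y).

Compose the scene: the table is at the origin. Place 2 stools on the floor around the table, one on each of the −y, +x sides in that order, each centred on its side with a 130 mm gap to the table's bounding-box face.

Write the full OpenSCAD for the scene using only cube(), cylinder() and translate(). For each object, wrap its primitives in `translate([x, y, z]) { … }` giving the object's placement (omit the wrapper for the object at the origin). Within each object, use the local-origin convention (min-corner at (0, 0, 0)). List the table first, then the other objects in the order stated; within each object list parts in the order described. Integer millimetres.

translate([0, 0, 721]) cube([1212, 870, 30]);
translate([67, 67, 0]) cylinder(h = 721, r = 20);
translate([1145, 67, 0]) cylinder(h = 721, r = 20);
translate([67, 803, 0]) cylinder(h = 721, r = 20);
translate([1145, 803, 0]) cylinder(h = 721, r = 20);
translate([433, -452, 0]) {
  translate([0, 0, 410]) cube([346, 322, 30]);
  cube([46, 46, 410]);
  translate([300, 0, 0]) cube([46, 46, 410]);
  translate([0, 276, 0]) cube([46, 46, 410]);
  translate([300, 276, 0]) cube([46, 46, 410]);
}
translate([1342, 274, 0]) {
  translate([0, 0, 410]) cube([346, 322, 30]);
  cube([46, 46, 410]);
  translate([300, 0, 0]) cube([46, 46, 410]);
  translate([0, 276, 0]) cube([46, 46, 410]);
  translate([300, 276, 0]) cube([46, 46, 410]);
}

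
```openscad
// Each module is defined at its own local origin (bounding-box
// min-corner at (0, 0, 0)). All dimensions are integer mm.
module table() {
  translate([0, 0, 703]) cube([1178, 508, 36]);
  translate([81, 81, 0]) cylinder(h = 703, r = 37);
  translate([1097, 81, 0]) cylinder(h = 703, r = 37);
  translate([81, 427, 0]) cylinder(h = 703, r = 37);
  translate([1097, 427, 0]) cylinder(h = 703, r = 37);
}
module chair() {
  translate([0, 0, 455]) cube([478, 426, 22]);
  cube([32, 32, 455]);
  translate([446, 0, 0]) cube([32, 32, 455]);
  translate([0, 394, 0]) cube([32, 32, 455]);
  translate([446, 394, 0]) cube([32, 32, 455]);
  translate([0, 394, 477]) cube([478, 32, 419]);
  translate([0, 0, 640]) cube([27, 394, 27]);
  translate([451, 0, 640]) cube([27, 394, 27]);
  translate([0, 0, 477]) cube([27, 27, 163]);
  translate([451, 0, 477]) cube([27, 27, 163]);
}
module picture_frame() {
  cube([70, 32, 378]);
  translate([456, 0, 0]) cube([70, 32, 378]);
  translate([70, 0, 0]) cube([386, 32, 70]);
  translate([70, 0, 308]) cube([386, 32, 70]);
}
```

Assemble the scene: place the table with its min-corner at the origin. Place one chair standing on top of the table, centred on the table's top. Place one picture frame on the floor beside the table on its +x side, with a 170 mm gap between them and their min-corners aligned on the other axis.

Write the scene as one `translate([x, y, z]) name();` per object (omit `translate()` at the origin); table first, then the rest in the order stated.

table();
translate([350, 41, 739]) chair();
translate([1348, 0, 0]) picture_frame();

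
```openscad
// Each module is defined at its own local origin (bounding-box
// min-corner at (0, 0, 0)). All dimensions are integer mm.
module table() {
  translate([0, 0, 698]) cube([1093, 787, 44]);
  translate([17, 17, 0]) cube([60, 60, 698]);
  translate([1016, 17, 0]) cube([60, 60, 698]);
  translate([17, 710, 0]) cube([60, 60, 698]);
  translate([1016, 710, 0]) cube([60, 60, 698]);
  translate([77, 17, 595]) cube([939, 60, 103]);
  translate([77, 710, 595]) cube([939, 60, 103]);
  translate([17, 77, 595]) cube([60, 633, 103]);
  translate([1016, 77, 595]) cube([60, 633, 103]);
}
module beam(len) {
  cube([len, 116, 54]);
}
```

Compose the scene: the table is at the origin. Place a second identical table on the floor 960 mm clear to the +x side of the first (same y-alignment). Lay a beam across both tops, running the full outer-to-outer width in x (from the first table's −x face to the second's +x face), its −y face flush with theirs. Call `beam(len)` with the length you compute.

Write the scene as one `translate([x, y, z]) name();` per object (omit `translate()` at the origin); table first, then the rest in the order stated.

table();
translate([2053, 0, 0]) table();
translate([0, 0, 742]) beam(3146);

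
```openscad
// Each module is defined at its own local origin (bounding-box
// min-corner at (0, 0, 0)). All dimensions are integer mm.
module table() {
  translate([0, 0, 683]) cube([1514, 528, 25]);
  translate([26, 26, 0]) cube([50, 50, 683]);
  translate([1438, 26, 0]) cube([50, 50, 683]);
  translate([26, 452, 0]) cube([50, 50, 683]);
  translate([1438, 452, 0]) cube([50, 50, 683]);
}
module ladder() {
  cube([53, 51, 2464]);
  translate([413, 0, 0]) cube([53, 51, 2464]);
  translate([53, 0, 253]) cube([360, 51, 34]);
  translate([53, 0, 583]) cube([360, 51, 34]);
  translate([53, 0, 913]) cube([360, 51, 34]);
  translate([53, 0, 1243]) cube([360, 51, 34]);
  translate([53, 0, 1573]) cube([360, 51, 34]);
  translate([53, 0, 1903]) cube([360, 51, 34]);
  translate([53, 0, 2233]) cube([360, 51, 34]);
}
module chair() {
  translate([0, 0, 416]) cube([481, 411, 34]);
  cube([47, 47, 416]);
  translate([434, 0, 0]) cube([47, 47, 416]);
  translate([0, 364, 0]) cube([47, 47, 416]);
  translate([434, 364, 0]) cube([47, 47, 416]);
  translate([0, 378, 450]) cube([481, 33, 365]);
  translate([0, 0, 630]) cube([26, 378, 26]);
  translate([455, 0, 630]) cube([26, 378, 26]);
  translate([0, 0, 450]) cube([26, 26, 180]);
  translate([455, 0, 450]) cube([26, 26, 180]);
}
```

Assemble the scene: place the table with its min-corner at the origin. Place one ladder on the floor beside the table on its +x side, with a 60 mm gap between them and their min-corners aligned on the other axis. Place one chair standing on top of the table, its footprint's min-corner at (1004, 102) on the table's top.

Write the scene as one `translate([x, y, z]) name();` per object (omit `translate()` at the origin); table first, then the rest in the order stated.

table();
translate([1574, 0, 0]) ladder();
translate([1004, 102, 708]) chair();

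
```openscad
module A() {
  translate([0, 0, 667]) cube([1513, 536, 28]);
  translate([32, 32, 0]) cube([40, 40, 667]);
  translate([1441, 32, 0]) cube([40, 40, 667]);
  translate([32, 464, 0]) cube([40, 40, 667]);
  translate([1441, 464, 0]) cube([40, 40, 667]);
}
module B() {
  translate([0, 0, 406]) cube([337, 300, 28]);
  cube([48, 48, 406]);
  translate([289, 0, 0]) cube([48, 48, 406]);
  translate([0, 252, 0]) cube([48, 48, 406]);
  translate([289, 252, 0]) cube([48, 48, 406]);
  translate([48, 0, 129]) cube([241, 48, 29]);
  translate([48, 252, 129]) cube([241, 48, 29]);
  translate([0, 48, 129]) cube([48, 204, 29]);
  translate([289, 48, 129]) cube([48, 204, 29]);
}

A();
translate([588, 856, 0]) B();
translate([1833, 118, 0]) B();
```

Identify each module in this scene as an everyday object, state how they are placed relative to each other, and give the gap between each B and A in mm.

A is a table. B is a stool. Two stools sit around the table at the +y, +x sides. The gap between each stool and the table is 320 mm.

Each stool's nearest face is 320 mm from the table's bounding box.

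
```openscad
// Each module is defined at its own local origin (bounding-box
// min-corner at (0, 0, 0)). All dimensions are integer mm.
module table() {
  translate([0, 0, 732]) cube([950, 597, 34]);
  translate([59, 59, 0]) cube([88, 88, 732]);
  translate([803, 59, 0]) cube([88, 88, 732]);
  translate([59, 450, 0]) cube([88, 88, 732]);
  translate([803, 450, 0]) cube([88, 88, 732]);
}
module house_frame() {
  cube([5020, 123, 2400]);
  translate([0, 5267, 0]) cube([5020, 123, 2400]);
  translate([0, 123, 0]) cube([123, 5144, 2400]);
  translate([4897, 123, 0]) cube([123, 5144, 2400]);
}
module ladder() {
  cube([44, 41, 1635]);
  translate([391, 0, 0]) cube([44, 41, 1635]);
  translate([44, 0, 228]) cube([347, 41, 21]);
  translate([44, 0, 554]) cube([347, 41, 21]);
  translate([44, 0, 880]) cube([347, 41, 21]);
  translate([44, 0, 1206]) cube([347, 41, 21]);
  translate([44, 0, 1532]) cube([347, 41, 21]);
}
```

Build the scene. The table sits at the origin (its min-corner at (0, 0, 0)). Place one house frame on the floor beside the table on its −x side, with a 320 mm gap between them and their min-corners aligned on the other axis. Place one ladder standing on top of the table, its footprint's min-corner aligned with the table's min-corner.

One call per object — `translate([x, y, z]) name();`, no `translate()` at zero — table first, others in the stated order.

table();
translate([-5340, 0, 0]) house_frame();
translate([0, 0, 766]) ladder();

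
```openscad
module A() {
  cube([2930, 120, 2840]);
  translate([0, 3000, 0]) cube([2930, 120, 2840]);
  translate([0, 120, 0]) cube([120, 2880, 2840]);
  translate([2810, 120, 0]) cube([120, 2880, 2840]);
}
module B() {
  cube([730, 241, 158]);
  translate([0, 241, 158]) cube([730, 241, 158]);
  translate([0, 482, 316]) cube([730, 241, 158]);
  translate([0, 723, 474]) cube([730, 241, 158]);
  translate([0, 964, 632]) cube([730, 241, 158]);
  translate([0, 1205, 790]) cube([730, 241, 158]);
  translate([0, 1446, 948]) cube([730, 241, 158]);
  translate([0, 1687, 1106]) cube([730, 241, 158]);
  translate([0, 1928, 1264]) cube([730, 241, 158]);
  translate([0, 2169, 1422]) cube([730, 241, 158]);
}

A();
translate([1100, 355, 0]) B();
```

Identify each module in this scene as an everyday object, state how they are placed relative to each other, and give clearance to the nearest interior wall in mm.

A is a house frame. B is a staircase. The staircase sits inside the house frame, centred. The clearance to the nearest interior wall is 235 mm.

Clearances: x = 980, y = 235; minimum 235 mm.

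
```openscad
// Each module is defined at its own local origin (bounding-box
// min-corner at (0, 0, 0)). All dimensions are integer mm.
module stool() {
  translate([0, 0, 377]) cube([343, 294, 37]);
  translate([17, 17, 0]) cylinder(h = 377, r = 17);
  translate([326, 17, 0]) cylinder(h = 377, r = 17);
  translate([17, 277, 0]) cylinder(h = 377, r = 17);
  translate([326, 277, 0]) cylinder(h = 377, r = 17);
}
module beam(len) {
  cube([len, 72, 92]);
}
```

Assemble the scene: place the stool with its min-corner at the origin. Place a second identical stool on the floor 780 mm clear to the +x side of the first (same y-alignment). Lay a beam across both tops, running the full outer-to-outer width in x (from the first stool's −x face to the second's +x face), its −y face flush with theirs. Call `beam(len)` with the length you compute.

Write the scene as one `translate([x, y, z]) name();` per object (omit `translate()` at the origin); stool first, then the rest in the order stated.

stool();
translate([1123, 0, 0]) stool();
translate([0, 0, 414]) beam(1466);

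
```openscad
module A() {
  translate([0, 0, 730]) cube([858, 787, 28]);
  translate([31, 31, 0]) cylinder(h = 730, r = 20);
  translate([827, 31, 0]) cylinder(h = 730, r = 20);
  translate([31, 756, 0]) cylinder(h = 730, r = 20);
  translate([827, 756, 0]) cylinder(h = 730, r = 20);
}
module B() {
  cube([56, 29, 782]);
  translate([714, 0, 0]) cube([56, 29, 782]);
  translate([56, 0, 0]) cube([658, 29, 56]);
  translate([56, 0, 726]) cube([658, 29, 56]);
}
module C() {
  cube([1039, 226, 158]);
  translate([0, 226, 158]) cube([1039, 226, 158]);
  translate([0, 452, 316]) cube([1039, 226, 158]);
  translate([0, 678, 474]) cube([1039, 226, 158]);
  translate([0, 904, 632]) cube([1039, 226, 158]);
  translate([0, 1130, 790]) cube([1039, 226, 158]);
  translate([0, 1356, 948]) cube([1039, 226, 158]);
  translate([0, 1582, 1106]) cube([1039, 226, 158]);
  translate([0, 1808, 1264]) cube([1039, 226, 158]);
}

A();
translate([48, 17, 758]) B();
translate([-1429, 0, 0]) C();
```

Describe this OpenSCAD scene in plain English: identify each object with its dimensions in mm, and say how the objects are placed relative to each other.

A is a table: top 858 mm (x) × 787 mm (y), 28 mm thick, upper face at z = 758 mm, on four round legs of 40 mm diameter, each leg's bounding box inset 11 mm from the nearest pair of top edges, running from z = 0 to the bottom of the top.

B is a picture frame with a 658×670 mm rectangular opening (x by z) and a uniform 56 mm border on every side. Frame depth is 29 mm along y. It is built from two vertical stiles running the full outside height and two horizontal rails spanning the gap between the stiles.

C is a straight staircase of 9 solid steps. Each step is 1039 mm wide (x), 226 mm deep (y, the going) and 158 mm tall (the rise). The first step rests on the floor; each subsequent step sits one going further in +y and one rise higher in +z, directly behind and above the previous step with no overlap.

The picture frame is on top of the table. The staircase is on the floor beside the table on its −x side.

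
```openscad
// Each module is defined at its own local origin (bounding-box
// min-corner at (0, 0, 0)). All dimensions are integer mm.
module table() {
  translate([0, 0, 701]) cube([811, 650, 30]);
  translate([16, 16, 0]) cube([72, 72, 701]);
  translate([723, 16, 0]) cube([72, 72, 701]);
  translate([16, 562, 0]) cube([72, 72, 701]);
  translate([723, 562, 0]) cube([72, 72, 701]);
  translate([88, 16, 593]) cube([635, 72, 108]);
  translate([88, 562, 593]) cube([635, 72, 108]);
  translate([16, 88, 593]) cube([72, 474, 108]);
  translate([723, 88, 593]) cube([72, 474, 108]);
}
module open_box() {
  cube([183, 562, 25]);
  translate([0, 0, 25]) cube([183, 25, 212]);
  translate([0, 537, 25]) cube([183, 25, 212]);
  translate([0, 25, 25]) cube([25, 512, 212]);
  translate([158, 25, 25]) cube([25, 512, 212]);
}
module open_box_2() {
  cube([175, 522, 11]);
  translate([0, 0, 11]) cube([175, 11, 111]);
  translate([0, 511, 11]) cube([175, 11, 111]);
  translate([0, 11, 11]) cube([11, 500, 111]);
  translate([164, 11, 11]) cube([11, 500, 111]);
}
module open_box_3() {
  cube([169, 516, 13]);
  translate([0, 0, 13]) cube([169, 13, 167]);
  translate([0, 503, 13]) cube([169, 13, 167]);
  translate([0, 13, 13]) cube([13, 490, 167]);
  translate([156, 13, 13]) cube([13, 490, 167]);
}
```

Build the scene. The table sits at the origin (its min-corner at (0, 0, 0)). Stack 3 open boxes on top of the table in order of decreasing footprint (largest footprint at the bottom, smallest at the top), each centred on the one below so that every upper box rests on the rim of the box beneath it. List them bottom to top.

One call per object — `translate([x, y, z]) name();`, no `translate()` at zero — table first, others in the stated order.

table();
translate([314, 44, 731]) open_box();
translate([318, 64, 968]) open_box_2();
translate([321, 67, 1090]) open_box_3();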